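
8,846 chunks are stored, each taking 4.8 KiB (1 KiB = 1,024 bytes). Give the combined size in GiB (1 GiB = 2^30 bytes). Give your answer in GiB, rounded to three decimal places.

Total = 8,846 × 4.8 KiB = 42460.8 KiB
= 42460.8 × 1,024 bytes = 43,479,859.2 bytes
1 GiB = 1,073,741,824 bytes
43,479,859.2 / 1,073,741,824 = 0.040 GiB

0.040 GiB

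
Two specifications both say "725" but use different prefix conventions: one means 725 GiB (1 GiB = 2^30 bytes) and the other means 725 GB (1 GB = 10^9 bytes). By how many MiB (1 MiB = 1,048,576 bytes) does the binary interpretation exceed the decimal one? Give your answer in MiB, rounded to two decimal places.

50,986.12 MiB

725 GiB = 725 × 1,073,741,824 = 778,462,822,400 bytes
725 GB = 725 × 1,000,000,000 = 725,000,000,000 bytes
difference = 53,462,822,400 bytes
53,462,822,400 / 1,048,576 = 50,986.12 MiB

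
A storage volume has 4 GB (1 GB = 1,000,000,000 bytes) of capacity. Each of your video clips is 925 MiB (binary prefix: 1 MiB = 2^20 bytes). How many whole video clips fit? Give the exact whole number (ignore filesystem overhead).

Capacity: 4 GB = 4,000,000,000 bytes
Per item: 925 MiB = 969,932,800 bytes
⌊4,000,000,000 / 969,932,800⌋ = 4

4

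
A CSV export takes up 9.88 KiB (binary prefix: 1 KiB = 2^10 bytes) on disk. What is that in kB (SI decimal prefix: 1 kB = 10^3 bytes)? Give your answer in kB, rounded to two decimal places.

9.88 KiB × 1,024 bytes/KiB = 10,117.12 bytes
1 kB = 10^3 bytes = 1,000 bytes
10,117.12 / 1,000 = 10.12 kB

10.12 kB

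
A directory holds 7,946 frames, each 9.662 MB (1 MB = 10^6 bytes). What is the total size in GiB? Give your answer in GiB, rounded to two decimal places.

Total = 7,946 × 9.662 MB = 76774.252 MB
= 76774.252 × 1,000,000 bytes = 76,774,252,000 bytes
1 GiB = 1,073,741,824 bytes
76,774,252,000 / 1,073,741,824 = 71.50 GiB

71.50 GiB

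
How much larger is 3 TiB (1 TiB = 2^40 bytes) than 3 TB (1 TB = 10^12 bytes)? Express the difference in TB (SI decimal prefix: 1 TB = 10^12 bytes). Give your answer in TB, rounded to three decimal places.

0.299 TB

3 TiB = 3 × 1,099,511,627,776 = 3,298,534,883,328 bytes
3 TB = 3 × 1,000,000,000,000 = 3,000,000,000,000 bytes
difference = 298,534,883,328 bytes
298,534,883,328 / 1,000,000,000,000 = 0.299 TB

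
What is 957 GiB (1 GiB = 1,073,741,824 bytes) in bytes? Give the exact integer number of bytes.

1,027,570,925,568 bytes

957 × 1,073,741,824 = 1,027,570,925,568 bytes  (1 GiB = 2^30 bytes)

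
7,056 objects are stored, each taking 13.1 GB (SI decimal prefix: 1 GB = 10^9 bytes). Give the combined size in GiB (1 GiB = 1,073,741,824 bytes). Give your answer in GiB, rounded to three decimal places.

86,085.498 GiB

Total = 7,056 × 13.1 GB = 92433.6 GB
= 92433.6 × 1,000,000,000 bytes = 92,433,600,000,000 bytes
1 GiB = 1,073,741,824 bytes
92,433,600,000,000 / 1,073,741,824 = 86,085.498 GiB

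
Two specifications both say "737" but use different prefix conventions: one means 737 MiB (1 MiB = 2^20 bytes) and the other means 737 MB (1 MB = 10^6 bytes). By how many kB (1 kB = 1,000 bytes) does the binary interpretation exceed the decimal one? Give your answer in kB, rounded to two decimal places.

737 MiB = 737 × 1,048,576 = 772,800,512 bytes
737 MB = 737 × 1,000,000 = 737,000,000 bytes
difference = 35,800,512 bytes
35,800,512 / 1,000 = 35,800.51 kB

35,800.51 kB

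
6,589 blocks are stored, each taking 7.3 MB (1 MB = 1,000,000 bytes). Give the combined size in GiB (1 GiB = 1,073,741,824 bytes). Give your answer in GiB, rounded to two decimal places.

Total = 6,589 × 7.3 MB = 48099.7 MB
= 48099.7 × 1,000,000 bytes = 48,099,700,000 bytes
1 GiB = 1,073,741,824 bytes
48,099,700,000 / 1,073,741,824 = 44.80 GiB

44.80 GiB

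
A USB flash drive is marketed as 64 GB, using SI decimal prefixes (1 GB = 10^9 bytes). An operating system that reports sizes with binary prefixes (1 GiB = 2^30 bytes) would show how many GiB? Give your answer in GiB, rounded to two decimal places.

64 GB = 64 × 10^9 bytes = 64,000,000,000 bytes
1 GiB = 2^30 bytes = 1,073,741,824 bytes
64,000,000,000 / 1,073,741,824 = 59.60 GiB

59.60 GiB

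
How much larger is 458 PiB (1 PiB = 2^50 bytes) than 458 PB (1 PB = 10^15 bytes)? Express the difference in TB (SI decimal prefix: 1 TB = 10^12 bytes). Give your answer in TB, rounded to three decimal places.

57,662.157 TB

458 PiB = 458 × 1,125,899,906,842,624 = 515,662,157,333,921,792 bytes
458 PB = 458 × 1,000,000,000,000,000 = 458,000,000,000,000,000 bytes
difference = 57,662,157,333,921,792 bytes
57,662,157,333,921,792 / 1,000,000,000,000 = 57,662.157 TB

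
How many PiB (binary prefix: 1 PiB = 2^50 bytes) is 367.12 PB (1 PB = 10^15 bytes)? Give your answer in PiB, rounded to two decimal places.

367.12 PB × 1,000,000,000,000,000 bytes/PB = 367,120,000,000,000,000 bytes
1 PiB = 2^50 bytes = 1,125,899,906,842,624 bytes
367,120,000,000,000,000 / 1,125,899,906,842,624 = 326.07 PiB

326.07 PiB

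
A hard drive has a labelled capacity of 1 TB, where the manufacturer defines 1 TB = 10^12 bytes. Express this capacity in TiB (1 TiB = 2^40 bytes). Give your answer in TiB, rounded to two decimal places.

1 TB = 1 × 10^12 bytes = 1,000,000,000,000 bytes
1 TiB = 1,099,511,627,776 bytes
1,000,000,000,000 / 1,099,511,627,776 = 0.91 TiB

0.91 TiB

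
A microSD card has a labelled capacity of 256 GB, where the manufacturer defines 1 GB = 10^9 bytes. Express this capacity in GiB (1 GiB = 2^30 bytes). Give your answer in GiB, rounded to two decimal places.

256 GB = 256 × 10^9 bytes = 256,000,000,000 bytes
1 GiB = 1,073,741,824 bytes
256,000,000,000 / 1,073,741,824 = 238.42 GiB

238.42 GiB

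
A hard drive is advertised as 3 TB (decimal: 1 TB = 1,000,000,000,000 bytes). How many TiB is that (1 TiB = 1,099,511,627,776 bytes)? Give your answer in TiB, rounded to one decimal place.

3 TB × 1,000,000,000,000 bytes/TB = 3,000,000,000,000 bytes
1 TiB = 2^40 bytes = 1,099,511,627,776 bytes
3,000,000,000,000 / 1,099,511,627,776 = 2.7 TiB

2.7 TiB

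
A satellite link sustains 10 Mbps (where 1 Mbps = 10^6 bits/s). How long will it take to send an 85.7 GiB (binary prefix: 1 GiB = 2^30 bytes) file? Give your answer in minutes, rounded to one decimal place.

85.7 GiB = 92,019,674,316.8 bytes = 736,157,394,534.4 bits
10 Mbps = 10,000,000 bits/s
time = 736,157,394,534.4 / 10,000,000 = 73,615.74 s
73,615.74 s / 60 = 1,226.9 minutes

1,226.9 minutes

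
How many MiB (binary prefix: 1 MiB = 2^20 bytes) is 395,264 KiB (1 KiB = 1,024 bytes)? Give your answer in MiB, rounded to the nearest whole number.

395,264 KiB × 1,024 bytes/KiB = 404,750,336 bytes
1 MiB = 2^20 bytes = 1,048,576 bytes
404,750,336 / 1,048,576 = 386 MiB

386 MiB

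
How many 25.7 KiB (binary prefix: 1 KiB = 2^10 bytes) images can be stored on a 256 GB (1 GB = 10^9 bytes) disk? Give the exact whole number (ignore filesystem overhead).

Capacity: 256 GB = 256,000,000,000 bytes
Per item: 25.7 KiB = 26,316.8 bytes
⌊256,000,000,000 / 26,316.8⌋ = 9,727,626

9,727,626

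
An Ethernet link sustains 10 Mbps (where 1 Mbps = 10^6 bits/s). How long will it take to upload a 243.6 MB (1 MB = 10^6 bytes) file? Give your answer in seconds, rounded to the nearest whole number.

243.6 MB = 243,600,000 bytes = 1,948,800,000 bits
10 Mbps = 10,000,000 bits/s
time = 1,948,800,000 / 10,000,000 = 195 s

195 seconds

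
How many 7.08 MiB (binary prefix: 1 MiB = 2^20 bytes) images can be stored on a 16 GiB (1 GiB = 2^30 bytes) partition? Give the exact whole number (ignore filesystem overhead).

Capacity: 16 GiB = 17,179,869,184 bytes
Per item: 7.08 MiB = 7,423,918.08 bytes
⌊17,179,869,184 / 7,423,918.08⌋ = 2,314

2,314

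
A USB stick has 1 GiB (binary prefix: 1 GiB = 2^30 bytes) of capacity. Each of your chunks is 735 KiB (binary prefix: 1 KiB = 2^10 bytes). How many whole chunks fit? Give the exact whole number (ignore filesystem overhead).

1,426

Capacity: 1 GiB = 1,073,741,824 bytes
Per item: 735 KiB = 752,640 bytes
⌊1,073,741,824 / 752,640⌋ = 1,426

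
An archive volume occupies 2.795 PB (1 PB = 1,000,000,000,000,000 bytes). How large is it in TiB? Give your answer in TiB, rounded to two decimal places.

2.795 PB = 2.795 × 10^15 bytes = 2,795,000,000,000,000 bytes
1 TiB = 2^40 bytes = 1,099,511,627,776 bytes
2,795,000,000,000,000 / 1,099,511,627,776 = 2,542.04 TiB

2,542.04 TiB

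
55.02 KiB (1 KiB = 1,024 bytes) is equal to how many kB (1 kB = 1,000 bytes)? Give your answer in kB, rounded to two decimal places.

55.02 KiB × 1,024 bytes/KiB = 56,340.48 bytes
1 kB = 1,000 bytes
56,340.48 / 1,000 = 56.34 kB

56.34 kB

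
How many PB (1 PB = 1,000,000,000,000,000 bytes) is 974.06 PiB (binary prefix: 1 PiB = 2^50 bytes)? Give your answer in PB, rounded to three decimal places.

1,096.694 PB

974.06 PiB = 974.06 × 2^50 bytes = 1,096,694,063,259,126,333.44 bytes
1 PB = 1,000,000,000,000,000 bytes
1,096,694,063,259,126,333.44 / 1,000,000,000,000,000 = 1,096.694 PB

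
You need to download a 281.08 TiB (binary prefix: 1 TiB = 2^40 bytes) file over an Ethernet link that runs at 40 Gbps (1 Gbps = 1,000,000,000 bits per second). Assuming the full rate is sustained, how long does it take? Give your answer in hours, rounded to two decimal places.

17.17 hours

281.08 TiB = 309,050,728,335,278.08 bytes = 2,472,405,826,682,224.64 bits
40 Gbps = 40,000,000,000 bits/s
time = 2,472,405,826,682,224.64 / 40,000,000,000 = 61,810.1457 s
61,810.1457 s / 3600 = 17.17 hours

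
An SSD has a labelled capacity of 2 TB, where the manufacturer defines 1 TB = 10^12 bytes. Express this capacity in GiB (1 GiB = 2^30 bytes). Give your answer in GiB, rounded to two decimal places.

2 TB × 1,000,000,000,000 bytes/TB = 2,000,000,000,000 bytes
1 GiB = 1,073,741,824 bytes
2,000,000,000,000 / 1,073,741,824 = 1,862.65 GiB

1,862.65 GiB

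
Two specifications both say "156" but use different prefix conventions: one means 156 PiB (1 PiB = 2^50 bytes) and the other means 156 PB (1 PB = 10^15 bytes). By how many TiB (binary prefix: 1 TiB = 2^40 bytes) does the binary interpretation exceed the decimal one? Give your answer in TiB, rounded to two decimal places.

156 PiB = 156 × 1,125,899,906,842,624 = 175,640,385,467,449,344 bytes
156 PB = 156 × 1,000,000,000,000,000 = 156,000,000,000,000,000 bytes
difference = 19,640,385,467,449,344 bytes
19,640,385,467,449,344 / 1,099,511,627,776 = 17,862.83 TiB

17,862.83 TiB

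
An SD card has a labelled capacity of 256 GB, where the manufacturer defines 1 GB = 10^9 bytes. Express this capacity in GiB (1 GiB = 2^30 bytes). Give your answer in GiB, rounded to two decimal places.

256 GB × 1,000,000,000 bytes/GB = 256,000,000,000 bytes
1 GiB = 2^30 bytes = 1,073,741,824 bytes
256,000,000,000 / 1,073,741,824 = 238.42 GiB

238.42 GiB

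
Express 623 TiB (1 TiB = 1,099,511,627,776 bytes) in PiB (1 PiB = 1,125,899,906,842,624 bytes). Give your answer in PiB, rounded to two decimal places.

0.61 PiB

623 TiB × 1,099,511,627,776 bytes/TiB = 684,995,744,104,448 bytes
1 PiB = 2^50 bytes = 1,125,899,906,842,624 bytes
684,995,744,104,448 / 1,125,899,906,842,624 = 0.61 PiB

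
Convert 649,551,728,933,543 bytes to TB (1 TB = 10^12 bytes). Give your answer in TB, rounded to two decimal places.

649.55 TB

649,551,728,933,543 bytes given.
1 TB = 10^12 bytes = 1,000,000,000,000 bytes
649,551,728,933,543 / 1,000,000,000,000 = 649.55 TB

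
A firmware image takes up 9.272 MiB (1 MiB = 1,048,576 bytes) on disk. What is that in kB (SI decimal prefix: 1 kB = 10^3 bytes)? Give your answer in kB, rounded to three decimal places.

9,722.397 kB

9.272 MiB × 1,048,576 bytes/MiB = 9,722,396.672 bytes
1 kB = 10^3 bytes = 1,000 bytes
9,722,396.672 / 1,000 = 9,722.397 kB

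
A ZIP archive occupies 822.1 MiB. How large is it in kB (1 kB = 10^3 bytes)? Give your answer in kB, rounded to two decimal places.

822.1 MiB = 822.1 × 2^20 bytes = 862,034,329.6 bytes
1 kB = 1,000 bytes
862,034,329.6 / 1,000 = 862,034.33 kB

862,034.33 kB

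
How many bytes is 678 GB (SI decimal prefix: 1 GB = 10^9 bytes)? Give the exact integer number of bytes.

678,000,000,000 bytes

678 × 1,000,000,000 = 678,000,000,000 bytes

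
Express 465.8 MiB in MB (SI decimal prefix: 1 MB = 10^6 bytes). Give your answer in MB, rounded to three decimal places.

465.8 MiB = 465.8 × 2^20 bytes = 488,426,700.8 bytes
1 MB = 1,000,000 bytes
488,426,700.8 / 1,000,000 = 488.427 MB

488.427 MB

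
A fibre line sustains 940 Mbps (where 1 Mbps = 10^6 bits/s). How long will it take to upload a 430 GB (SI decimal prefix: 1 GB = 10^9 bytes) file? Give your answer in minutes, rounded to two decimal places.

430 GB = 430,000,000,000 bytes = 3,440,000,000,000 bits
940 Mbps = 940,000,000 bits/s
time = 3,440,000,000,000 / 940,000,000 = 3,659.574 s
3,659.574 s / 60 = 60.99 minutes

60.99 minutes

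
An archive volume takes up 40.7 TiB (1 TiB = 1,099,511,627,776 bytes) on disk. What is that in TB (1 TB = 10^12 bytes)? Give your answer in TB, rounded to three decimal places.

44.750 TB

40.7 TiB = 40.7 × 2^40 bytes = 44,750,123,250,483.2 bytes
1 TB = 1,000,000,000,000 bytes
44,750,123,250,483.2 / 1,000,000,000,000 = 44.750 TB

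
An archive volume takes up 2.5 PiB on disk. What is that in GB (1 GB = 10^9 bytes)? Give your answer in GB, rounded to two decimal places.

2,814,749.77 GB

2.5 PiB = 2.5 × 2^50 bytes = 2,814,749,767,106,560 bytes
1 GB = 1,000,000,000 bytes
2,814,749,767,106,560 / 1,000,000,000 = 2,814,749.77 GB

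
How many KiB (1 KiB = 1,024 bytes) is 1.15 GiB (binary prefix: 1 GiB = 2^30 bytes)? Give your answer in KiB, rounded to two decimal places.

1,205,862.40 KiB

1.15 GiB = 1.15 × 2^30 bytes = 1,234,803,097.6 bytes
1 KiB = 1,024 bytes
1,234,803,097.6 / 1,024 = 1,205,862.40 KiB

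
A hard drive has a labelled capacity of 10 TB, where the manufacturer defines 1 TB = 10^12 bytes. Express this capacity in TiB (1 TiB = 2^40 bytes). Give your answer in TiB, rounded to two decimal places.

10 TB = 10 × 10^12 bytes = 10,000,000,000,000 bytes
1 TiB = 1,099,511,627,776 bytes
10,000,000,000,000 / 1,099,511,627,776 = 9.09 TiB

9.09 TiB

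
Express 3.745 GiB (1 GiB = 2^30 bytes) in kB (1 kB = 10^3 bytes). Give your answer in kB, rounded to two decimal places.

3.745 GiB = 3.745 × 2^30 bytes = 4,021,163,130.88 bytes
1 kB = 1,000 bytes
4,021,163,130.88 / 1,000 = 4,021,163.13 kB

4,021,163.13 kB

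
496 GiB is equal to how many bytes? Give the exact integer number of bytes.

532,575,944,704 bytes

496 × 1,073,741,824 = 532,575,944,704 bytes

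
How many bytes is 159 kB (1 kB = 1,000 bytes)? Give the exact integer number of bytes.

159,000 bytes

159 × 1,000 = 159,000 bytes  (1 kB = 10^3 bytes)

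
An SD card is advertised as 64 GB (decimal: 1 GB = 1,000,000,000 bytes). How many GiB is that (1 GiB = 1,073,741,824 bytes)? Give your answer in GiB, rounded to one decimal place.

64 GB = 64 × 10^9 bytes = 64,000,000,000 bytes
1 GiB = 1,073,741,824 bytes
64,000,000,000 / 1,073,741,824 = 59.6 GiB

59.6 GiB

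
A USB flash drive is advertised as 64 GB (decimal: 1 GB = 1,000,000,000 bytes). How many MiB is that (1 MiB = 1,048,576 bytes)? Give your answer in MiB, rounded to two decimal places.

64 GB = 64 × 10^9 bytes = 64,000,000,000 bytes
1 MiB = 2^20 bytes = 1,048,576 bytes
64,000,000,000 / 1,048,576 = 61,035.16 MiB

61,035.16 MiB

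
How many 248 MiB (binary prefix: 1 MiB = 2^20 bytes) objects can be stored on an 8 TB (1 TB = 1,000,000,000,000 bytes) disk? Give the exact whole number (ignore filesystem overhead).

Capacity: 8 TB = 8,000,000,000,000 bytes
Per item: 248 MiB = 260,046,848 bytes
⌊8,000,000,000,000 / 260,046,848⌋ = 30,763

30,763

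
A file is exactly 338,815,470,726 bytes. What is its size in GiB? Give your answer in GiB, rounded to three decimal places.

338,815,470,726 bytes given.
1 GiB = 2^30 bytes = 1,073,741,824 bytes
338,815,470,726 / 1,073,741,824 = 315.546 GiB

315.546 GiB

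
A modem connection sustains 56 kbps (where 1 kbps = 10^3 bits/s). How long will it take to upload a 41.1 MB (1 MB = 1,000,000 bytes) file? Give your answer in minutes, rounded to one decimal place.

41.1 MB = 41,100,000 bytes = 328,800,000 bits
56 kbps = 56,000 bits/s
time = 328,800,000 / 56,000 = 5,871.43 s
5,871.43 s / 60 = 97.9 minutes

97.9 minutes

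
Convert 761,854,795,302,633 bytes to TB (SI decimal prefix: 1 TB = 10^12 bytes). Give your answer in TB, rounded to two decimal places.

761,854,795,302,633 bytes given.
1 TB = 1,000,000,000,000 bytes
761,854,795,302,633 / 1,000,000,000,000 = 761.85 TB

761.85 TB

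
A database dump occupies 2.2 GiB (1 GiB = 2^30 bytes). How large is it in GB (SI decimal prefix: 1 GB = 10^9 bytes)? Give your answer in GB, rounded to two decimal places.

2.36 GB

2.2 GiB × 1,073,741,824 bytes/GiB = 2,362,232,012.8 bytes
1 GB = 10^9 bytes = 1,000,000,000 bytes
2,362,232,012.8 / 1,000,000,000 = 2.36 GB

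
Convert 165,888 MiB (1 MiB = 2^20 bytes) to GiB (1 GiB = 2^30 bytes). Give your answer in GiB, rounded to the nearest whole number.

162 GiB

165,888 MiB × 1,048,576 bytes/MiB = 173,946,175,488 bytes
1 GiB = 2^30 bytes = 1,073,741,824 bytes
173,946,175,488 / 1,073,741,824 = 162 GiB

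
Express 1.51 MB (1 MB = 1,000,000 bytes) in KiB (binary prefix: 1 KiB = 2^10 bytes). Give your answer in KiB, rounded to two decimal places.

1,474.61 KiB

1.51 MB × 1,000,000 bytes/MB = 1,510,000 bytes
1 KiB = 2^10 bytes = 1,024 bytes
1,510,000 / 1,024 = 1,474.61 KiB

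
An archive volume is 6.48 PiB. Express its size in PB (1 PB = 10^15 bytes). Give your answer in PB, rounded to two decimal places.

7.30 PB

6.48 PiB × 1,125,899,906,842,624 bytes/PiB = 7,295,831,396,340,203.52 bytes
1 PB = 1,000,000,000,000,000 bytes
7,295,831,396,340,203.52 / 1,000,000,000,000,000 = 7.30 PB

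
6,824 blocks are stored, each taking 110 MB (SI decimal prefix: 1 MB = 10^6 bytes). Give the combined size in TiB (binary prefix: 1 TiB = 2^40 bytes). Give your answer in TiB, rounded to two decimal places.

Total = 6,824 × 110 MB = 750,640 MB
= 750,640 × 1,000,000 bytes = 750,640,000,000 bytes
1 TiB = 1,099,511,627,776 bytes
750,640,000,000 / 1,099,511,627,776 = 0.68 TiB

0.68 TiB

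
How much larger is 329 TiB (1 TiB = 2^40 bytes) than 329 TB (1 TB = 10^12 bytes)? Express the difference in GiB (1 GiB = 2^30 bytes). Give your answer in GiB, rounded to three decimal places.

329 TiB = 329 × 1,099,511,627,776 = 361,739,325,538,304 bytes
329 TB = 329 × 1,000,000,000,000 = 329,000,000,000,000 bytes
difference = 32,739,325,538,304 bytes
32,739,325,538,304 / 1,073,741,824 = 30,490.873 GiB

30,490.873 GiB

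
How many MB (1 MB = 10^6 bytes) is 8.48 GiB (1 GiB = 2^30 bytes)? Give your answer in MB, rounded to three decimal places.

8.48 GiB = 8.48 × 2^30 bytes = 9,105,330,667.52 bytes
1 MB = 10^6 bytes = 1,000,000 bytes
9,105,330,667.52 / 1,000,000 = 9,105.331 MB

9,105.331 MB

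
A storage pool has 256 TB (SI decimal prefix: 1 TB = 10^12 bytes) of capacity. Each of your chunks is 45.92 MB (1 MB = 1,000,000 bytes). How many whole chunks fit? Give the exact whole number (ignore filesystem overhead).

5,574,912

Capacity: 256 TB = 256,000,000,000,000 bytes
Per item: 45.92 MB = 45,920,000 bytes
⌊256,000,000,000,000 / 45,920,000⌋ = 5,574,912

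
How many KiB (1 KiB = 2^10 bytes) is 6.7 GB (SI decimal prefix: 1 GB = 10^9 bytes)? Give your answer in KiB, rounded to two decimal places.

6,542,968.75 KiB

6.7 GB × 1,000,000,000 bytes/GB = 6,700,000,000 bytes
1 KiB = 1,024 bytes
6,700,000,000 / 1,024 = 6,542,968.75 KiB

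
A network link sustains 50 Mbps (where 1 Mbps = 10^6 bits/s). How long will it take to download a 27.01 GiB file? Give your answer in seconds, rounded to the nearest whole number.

4,640 seconds

27.01 GiB = 29,001,766,666.24 bytes = 232,014,133,329.92 bits
50 Mbps = 50,000,000 bits/s
time = 232,014,133,329.92 / 50,000,000 = 4,640 s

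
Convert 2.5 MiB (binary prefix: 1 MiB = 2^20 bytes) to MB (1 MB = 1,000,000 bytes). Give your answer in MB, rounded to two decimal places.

2.5 MiB × 1,048,576 bytes/MiB = 2,621,440 bytes
1 MB = 10^6 bytes = 1,000,000 bytes
2,621,440 / 1,000,000 = 2.62 MB

2.62 MB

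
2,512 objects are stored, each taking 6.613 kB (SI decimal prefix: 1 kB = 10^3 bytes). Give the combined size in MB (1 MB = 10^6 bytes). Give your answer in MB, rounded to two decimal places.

16.61 MB

Total = 2,512 × 6.613 kB = 16611.856 kB
= 16611.856 × 1,000 bytes = 16,611,856 bytes
1 MB = 1,000,000 bytes
16,611,856 / 1,000,000 = 16.61 MB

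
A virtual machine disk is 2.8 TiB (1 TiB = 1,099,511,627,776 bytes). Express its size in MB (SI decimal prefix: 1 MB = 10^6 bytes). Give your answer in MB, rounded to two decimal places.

2.8 TiB = 2.8 × 2^40 bytes = 3,078,632,557,772.8 bytes
1 MB = 10^6 bytes = 1,000,000 bytes
3,078,632,557,772.8 / 1,000,000 = 3,078,632.56 MB

3,078,632.56 MB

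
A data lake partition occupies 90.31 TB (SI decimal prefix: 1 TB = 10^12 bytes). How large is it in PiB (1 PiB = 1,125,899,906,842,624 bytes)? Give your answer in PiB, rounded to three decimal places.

90.31 TB × 1,000,000,000,000 bytes/TB = 90,310,000,000,000 bytes
1 PiB = 1,125,899,906,842,624 bytes
90,310,000,000,000 / 1,125,899,906,842,624 = 0.080 PiB

0.080 PiB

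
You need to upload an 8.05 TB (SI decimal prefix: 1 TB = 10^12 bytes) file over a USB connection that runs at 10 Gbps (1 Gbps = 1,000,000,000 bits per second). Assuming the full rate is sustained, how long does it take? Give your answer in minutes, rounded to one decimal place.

107.3 minutes

8.05 TB = 8,050,000,000,000 bytes = 64,400,000,000,000 bits
10 Gbps = 10,000,000,000 bits/s
time = 64,400,000,000,000 / 10,000,000,000 = 6,440.00 s
6,440.00 s / 60 = 107.3 minutes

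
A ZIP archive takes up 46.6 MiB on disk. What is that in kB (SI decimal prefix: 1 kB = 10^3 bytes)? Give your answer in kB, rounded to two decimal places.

46.6 MiB = 46.6 × 2^20 bytes = 48,863,641.6 bytes
1 kB = 1,000 bytes
48,863,641.6 / 1,000 = 48,863.64 kB

48,863.64 kB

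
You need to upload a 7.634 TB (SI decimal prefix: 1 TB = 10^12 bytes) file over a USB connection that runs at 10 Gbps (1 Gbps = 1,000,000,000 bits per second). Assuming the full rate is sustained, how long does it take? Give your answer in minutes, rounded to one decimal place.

101.8 minutes

7.634 TB = 7,634,000,000,000 bytes = 61,072,000,000,000 bits
10 Gbps = 10,000,000,000 bits/s
time = 61,072,000,000,000 / 10,000,000,000 = 6,107.20 s
6,107.20 s / 60 = 101.8 minutes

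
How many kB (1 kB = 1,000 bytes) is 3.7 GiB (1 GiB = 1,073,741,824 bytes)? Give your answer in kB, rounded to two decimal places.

3,972,844.75 kB

3.7 GiB = 3.7 × 2^30 bytes = 3,972,844,748.8 bytes
1 kB = 1,000 bytes
3,972,844,748.8 / 1,000 = 3,972,844.75 kB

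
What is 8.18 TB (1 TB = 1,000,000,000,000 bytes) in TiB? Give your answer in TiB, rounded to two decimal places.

7.44 TiB

8.18 TB × 1,000,000,000,000 bytes/TB = 8,180,000,000,000 bytes
1 TiB = 1,099,511,627,776 bytes
8,180,000,000,000 / 1,099,511,627,776 = 7.44 TiB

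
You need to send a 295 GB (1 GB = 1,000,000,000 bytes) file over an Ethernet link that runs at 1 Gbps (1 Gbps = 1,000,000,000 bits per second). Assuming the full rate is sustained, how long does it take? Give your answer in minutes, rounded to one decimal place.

295 GB = 295,000,000,000 bytes = 2,360,000,000,000 bits
1 Gbps = 1,000,000,000 bits/s
time = 2,360,000,000,000 / 1,000,000,000 = 2,360.00 s
2,360.00 s / 60 = 39.3 minutes

39.3 minutes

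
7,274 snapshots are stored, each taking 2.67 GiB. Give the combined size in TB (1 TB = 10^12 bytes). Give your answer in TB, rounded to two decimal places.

Total = 7,274 × 2.67 GiB = 19421.58 GiB
= 19421.58 × 1,073,741,824 bytes = 20,853,762,734,161.92 bytes
1 TB = 1,000,000,000,000 bytes
20,853,762,734,161.92 / 1,000,000,000,000 = 20.85 TB

20.85 TB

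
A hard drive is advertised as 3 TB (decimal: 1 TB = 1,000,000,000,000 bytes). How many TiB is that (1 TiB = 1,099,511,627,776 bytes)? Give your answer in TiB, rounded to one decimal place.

3 TB × 1,000,000,000,000 bytes/TB = 3,000,000,000,000 bytes
1 TiB = 1,099,511,627,776 bytes
3,000,000,000,000 / 1,099,511,627,776 = 2.7 TiB

2.7 TiB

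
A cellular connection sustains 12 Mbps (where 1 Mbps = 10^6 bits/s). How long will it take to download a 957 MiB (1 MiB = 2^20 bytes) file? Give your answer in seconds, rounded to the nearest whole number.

669 seconds

957 MiB = 1,003,487,232 bytes = 8,027,897,856 bits
12 Mbps = 12,000,000 bits/s
time = 8,027,897,856 / 12,000,000 = 669 s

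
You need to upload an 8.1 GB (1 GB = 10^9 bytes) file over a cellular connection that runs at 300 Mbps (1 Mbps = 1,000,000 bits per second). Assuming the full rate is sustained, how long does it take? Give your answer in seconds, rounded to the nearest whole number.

216 seconds

8.1 GB = 8,100,000,000 bytes = 64,800,000,000 bits
300 Mbps = 300,000,000 bits/s
time = 64,800,000,000 / 300,000,000 = 216 s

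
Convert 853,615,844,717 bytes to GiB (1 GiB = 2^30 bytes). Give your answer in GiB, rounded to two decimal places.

853,615,844,717 bytes given.
1 GiB = 1,073,741,824 bytes
853,615,844,717 / 1,073,741,824 = 794.99 GiB

794.99 GiB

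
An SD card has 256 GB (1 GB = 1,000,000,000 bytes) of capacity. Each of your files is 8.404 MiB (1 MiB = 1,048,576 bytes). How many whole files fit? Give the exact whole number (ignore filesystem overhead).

Capacity: 256 GB = 256,000,000,000 bytes
Per item: 8.404 MiB = 8,812,232.704 bytes
⌊256,000,000,000 / 8,812,232.704⌋ = 29,050

29,050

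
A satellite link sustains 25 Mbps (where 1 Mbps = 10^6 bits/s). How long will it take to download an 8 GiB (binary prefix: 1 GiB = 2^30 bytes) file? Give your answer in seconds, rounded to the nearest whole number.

2,749 seconds

8 GiB = 8,589,934,592 bytes = 68,719,476,736 bits
25 Mbps = 25,000,000 bits/s
time = 68,719,476,736 / 25,000,000 = 2,749 s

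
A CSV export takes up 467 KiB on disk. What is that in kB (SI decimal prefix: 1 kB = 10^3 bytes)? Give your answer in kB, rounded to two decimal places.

478.21 kB

467 KiB × 1,024 bytes/KiB = 478,208 bytes
1 kB = 1,000 bytes
478,208 / 1,000 = 478.21 kB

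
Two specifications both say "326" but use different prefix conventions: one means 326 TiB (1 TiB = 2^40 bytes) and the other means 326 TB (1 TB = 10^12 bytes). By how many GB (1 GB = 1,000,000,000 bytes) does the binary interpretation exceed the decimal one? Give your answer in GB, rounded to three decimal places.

326 TiB = 326 × 1,099,511,627,776 = 358,440,790,654,976 bytes
326 TB = 326 × 1,000,000,000,000 = 326,000,000,000,000 bytes
difference = 32,440,790,654,976 bytes
32,440,790,654,976 / 1,000,000,000 = 32,440.791 GB

32,440.791 GB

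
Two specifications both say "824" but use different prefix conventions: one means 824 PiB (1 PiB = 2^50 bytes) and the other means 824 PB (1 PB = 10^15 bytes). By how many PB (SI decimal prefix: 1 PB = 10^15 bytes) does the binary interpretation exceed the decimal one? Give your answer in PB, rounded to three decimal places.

824 PiB = 824 × 1,125,899,906,842,624 = 927,741,523,238,322,176 bytes
824 PB = 824 × 1,000,000,000,000,000 = 824,000,000,000,000,000 bytes
difference = 103,741,523,238,322,176 bytes
103,741,523,238,322,176 / 1,000,000,000,000,000 = 103.742 PB

103.742 PB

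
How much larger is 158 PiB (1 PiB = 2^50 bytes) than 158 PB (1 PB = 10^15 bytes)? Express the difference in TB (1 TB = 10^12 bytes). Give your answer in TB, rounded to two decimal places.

158 PiB = 158 × 1,125,899,906,842,624 = 177,892,185,281,134,592 bytes
158 PB = 158 × 1,000,000,000,000,000 = 158,000,000,000,000,000 bytes
difference = 19,892,185,281,134,592 bytes
19,892,185,281,134,592 / 1,000,000,000,000 = 19,892.19 TB

19,892.19 TB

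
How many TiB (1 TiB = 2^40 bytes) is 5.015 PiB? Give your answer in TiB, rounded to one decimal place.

5.015 PiB × 1,125,899,906,842,624 bytes/PiB = 5,646,388,032,815,759.36 bytes
1 TiB = 1,099,511,627,776 bytes
5,646,388,032,815,759.36 / 1,099,511,627,776 = 5,135.4 TiB

5,135.4 TiB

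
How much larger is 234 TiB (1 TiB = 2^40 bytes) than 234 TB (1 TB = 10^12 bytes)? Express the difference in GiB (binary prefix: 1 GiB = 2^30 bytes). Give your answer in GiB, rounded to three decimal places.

234 TiB = 234 × 1,099,511,627,776 = 257,285,720,899,584 bytes
234 TB = 234 × 1,000,000,000,000 = 234,000,000,000,000 bytes
difference = 23,285,720,899,584 bytes
23,285,720,899,584 / 1,073,741,824 = 21,686.518 GiB

21,686.518 GiB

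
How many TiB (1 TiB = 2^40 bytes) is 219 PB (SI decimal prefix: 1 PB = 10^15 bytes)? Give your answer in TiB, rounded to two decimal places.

199,179.34 TiB

219 PB × 1,000,000,000,000,000 bytes/PB = 219,000,000,000,000,000 bytes
1 TiB = 2^40 bytes = 1,099,511,627,776 bytes
219,000,000,000,000,000 / 1,099,511,627,776 = 199,179.34 TiB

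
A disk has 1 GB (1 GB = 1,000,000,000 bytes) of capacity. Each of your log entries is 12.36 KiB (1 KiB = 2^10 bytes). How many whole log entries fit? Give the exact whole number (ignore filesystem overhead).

79,009

Capacity: 1 GB = 1,000,000,000 bytes
Per item: 12.36 KiB = 12,656.64 bytes
⌊1,000,000,000 / 12,656.64⌋ = 79,009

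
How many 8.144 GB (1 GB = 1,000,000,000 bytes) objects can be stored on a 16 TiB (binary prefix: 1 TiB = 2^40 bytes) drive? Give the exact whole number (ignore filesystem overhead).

2,160

Capacity: 16 TiB = 17,592,186,044,416 bytes
Per item: 8.144 GB = 8,144,000,000 bytes
⌊17,592,186,044,416 / 8,144,000,000⌋ = 2,160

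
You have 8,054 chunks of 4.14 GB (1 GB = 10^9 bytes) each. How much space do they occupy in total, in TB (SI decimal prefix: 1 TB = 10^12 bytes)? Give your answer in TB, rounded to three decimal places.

33.344 TB

Total = 8,054 × 4.14 GB = 33343.56 GB
= 33343.56 × 1,000,000,000 bytes = 33,343,560,000,000 bytes
1 TB = 1,000,000,000,000 bytes
33,343,560,000,000 / 1,000,000,000,000 = 33.344 TB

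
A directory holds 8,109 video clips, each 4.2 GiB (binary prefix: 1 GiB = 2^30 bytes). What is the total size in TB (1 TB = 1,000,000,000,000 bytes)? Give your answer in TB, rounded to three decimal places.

36.569 TB

Total = 8,109 × 4.2 GiB = 34057.8 GiB
= 34057.8 × 1,073,741,824 bytes = 36,569,284,293,427.2 bytes
1 TB = 1,000,000,000,000 bytes
36,569,284,293,427.2 / 1,000,000,000,000 = 36.569 TB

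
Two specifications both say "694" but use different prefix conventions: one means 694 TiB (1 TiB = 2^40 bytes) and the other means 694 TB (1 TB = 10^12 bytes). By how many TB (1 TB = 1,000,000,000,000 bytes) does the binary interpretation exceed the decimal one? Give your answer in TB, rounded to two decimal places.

69.06 TB

694 TiB = 694 × 1,099,511,627,776 = 763,061,069,676,544 bytes
694 TB = 694 × 1,000,000,000,000 = 694,000,000,000,000 bytes
difference = 69,061,069,676,544 bytes
69,061,069,676,544 / 1,000,000,000,000 = 69.06 TB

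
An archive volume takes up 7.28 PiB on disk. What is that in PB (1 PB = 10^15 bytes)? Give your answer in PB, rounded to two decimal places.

7.28 PiB = 7.28 × 2^50 bytes = 8,196,551,321,814,302.72 bytes
1 PB = 1,000,000,000,000,000 bytes
8,196,551,321,814,302.72 / 1,000,000,000,000,000 = 8.20 PB

8.20 PB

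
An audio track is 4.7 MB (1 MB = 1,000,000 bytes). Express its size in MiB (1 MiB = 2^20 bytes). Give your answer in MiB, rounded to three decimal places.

4.7 MB = 4.7 × 10^6 bytes = 4,700,000 bytes
1 MiB = 1,048,576 bytes
4,700,000 / 1,048,576 = 4.482 MiB

4.482 MiB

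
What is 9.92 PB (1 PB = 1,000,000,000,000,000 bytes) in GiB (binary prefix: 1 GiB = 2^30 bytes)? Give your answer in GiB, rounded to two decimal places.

9,238,719.94 GiB

9.92 PB = 9.92 × 10^15 bytes = 9,920,000,000,000,000 bytes
1 GiB = 1,073,741,824 bytes
9,920,000,000,000,000 / 1,073,741,824 = 9,238,719.94 GiB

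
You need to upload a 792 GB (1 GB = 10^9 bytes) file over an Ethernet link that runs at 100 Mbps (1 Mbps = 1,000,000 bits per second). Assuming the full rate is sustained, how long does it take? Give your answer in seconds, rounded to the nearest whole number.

792 GB = 792,000,000,000 bytes = 6,336,000,000,000 bits
100 Mbps = 100,000,000 bits/s
time = 6,336,000,000,000 / 100,000,000 = 63,360 s

63,360 seconds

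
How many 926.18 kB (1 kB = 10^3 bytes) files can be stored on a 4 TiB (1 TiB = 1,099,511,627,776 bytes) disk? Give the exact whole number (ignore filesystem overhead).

Capacity: 4 TiB = 4,398,046,511,104 bytes
Per item: 926.18 kB = 926,180 bytes
⌊4,398,046,511,104 / 926,180⌋ = 4,748,587

4,748,587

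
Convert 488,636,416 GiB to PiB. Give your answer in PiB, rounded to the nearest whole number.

488,636,416 GiB × 1,073,741,824 bytes/GiB = 524,669,356,588,662,784 bytes
1 PiB = 2^50 bytes = 1,125,899,906,842,624 bytes
524,669,356,588,662,784 / 1,125,899,906,842,624 = 466 PiB

466 PiB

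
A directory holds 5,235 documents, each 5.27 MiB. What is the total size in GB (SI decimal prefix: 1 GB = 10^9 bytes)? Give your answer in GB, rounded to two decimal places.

Total = 5,235 × 5.27 MiB = 27588.45 MiB
= 27588.45 × 1,048,576 bytes = 28,928,586,547.2 bytes
1 GB = 1,000,000,000 bytes
28,928,586,547.2 / 1,000,000,000 = 28.93 GB

28.93 GB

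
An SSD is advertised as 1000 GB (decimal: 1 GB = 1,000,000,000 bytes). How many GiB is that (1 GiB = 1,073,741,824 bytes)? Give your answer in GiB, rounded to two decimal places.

931.32 GiB

1000 GB × 1,000,000,000 bytes/GB = 1,000,000,000,000 bytes
1 GiB = 2^30 bytes = 1,073,741,824 bytes
1,000,000,000,000 / 1,073,741,824 = 931.32 GiB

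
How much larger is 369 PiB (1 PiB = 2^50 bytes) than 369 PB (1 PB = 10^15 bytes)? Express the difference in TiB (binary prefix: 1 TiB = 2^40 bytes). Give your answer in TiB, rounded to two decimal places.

369 PiB = 369 × 1,125,899,906,842,624 = 415,457,065,624,928,256 bytes
369 PB = 369 × 1,000,000,000,000,000 = 369,000,000,000,000,000 bytes
difference = 46,457,065,624,928,256 bytes
46,457,065,624,928,256 / 1,099,511,627,776 = 42,252.46 TiB

42,252.46 TiB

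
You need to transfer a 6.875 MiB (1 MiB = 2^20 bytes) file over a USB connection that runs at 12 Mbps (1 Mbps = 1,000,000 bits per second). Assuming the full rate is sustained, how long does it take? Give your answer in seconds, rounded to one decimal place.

4.8 seconds

6.875 MiB = 7,208,960 bytes = 57,671,680 bits
12 Mbps = 12,000,000 bits/s
time = 57,671,680 / 12,000,000 = 4.8 s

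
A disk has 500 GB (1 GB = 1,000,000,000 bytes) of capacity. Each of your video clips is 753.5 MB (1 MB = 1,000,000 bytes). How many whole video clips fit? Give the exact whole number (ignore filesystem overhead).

Capacity: 500 GB = 500,000,000,000 bytes
Per item: 753.5 MB = 753,500,000 bytes
⌊500,000,000,000 / 753,500,000⌋ = 663

663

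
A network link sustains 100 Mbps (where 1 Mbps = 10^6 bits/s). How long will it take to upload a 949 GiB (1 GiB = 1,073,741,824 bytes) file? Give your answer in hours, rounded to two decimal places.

949 GiB = 1,018,980,990,976 bytes = 8,151,847,927,808 bits
100 Mbps = 100,000,000 bits/s
time = 8,151,847,927,808 / 100,000,000 = 81,518.4793 s
81,518.4793 s / 3600 = 22.64 hours

22.64 hours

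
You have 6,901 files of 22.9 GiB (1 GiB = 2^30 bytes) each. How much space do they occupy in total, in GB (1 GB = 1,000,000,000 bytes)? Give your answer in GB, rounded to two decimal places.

Total = 6,901 × 22.9 GiB = 158032.9 GiB
= 158032.9 × 1,073,741,824 bytes = 169,686,534,298,009.6 bytes
1 GB = 1,000,000,000 bytes
169,686,534,298,009.6 / 1,000,000,000 = 169,686.53 GB

169,686.53 GB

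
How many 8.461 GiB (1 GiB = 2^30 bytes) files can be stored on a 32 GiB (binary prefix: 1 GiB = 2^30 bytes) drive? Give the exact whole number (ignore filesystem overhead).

Capacity: 32 GiB = 34,359,738,368 bytes
Per item: 8.461 GiB = 9,084,929,572.864 bytes
⌊34,359,738,368 / 9,084,929,572.864⌋ = 3

3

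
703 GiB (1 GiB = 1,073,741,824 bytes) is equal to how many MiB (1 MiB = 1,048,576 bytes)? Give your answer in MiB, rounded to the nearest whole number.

719,872 MiB

703 GiB = 703 × 2^30 bytes = 754,840,502,272 bytes
1 MiB = 1,048,576 bytes
754,840,502,272 / 1,048,576 = 719,872 MiB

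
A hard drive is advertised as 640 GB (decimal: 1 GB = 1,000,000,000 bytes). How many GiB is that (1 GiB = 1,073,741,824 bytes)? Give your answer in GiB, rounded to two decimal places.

596.05 GiB

640 GB = 640 × 10^9 bytes = 640,000,000,000 bytes
1 GiB = 1,073,741,824 bytes
640,000,000,000 / 1,073,741,824 = 596.05 GiB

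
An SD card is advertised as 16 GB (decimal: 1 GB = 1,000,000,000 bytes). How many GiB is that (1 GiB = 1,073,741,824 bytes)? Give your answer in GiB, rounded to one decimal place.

16 GB × 1,000,000,000 bytes/GB = 16,000,000,000 bytes
1 GiB = 1,073,741,824 bytes
16,000,000,000 / 1,073,741,824 = 14.9 GiB

14.9 GiB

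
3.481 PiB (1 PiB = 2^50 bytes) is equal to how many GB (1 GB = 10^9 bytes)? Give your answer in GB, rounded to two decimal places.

3,919,257.58 GB

3.481 PiB = 3.481 × 2^50 bytes = 3,919,257,575,719,174.144 bytes
1 GB = 10^9 bytes = 1,000,000,000 bytes
3,919,257,575,719,174.144 / 1,000,000,000 = 3,919,257.58 GB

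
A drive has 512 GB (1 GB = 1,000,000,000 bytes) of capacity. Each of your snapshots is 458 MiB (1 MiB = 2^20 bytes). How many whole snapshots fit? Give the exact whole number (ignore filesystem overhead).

Capacity: 512 GB = 512,000,000,000 bytes
Per item: 458 MiB = 480,247,808 bytes
⌊512,000,000,000 / 480,247,808⌋ = 1,066

1,066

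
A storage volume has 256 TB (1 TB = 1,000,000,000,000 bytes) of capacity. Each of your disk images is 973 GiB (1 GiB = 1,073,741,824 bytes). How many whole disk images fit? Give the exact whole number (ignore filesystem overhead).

245

Capacity: 256 TB = 256,000,000,000,000 bytes
Per item: 973 GiB = 1,044,750,794,752 bytes
⌊256,000,000,000,000 / 1,044,750,794,752⌋ = 245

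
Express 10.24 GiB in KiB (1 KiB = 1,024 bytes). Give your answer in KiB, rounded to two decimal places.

10.24 GiB × 1,073,741,824 bytes/GiB = 10,995,116,277.76 bytes
1 KiB = 2^10 bytes = 1,024 bytes
10,995,116,277.76 / 1,024 = 10,737,418.24 KiB

10,737,418.24 KiB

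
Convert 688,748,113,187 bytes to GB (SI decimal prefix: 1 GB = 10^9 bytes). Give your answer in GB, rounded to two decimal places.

688.75 GB

688,748,113,187 bytes given.
1 GB = 10^9 bytes = 1,000,000,000 bytes
688,748,113,187 / 1,000,000,000 = 688.75 GB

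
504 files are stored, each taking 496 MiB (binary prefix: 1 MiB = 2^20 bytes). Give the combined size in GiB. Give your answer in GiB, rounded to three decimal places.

244.125 GiB

Total = 504 × 496 MiB = 249,984 MiB
= 249,984 × 1,048,576 bytes = 262,127,222,784 bytes
1 GiB = 1,073,741,824 bytes
262,127,222,784 / 1,073,741,824 = 244.125 GiB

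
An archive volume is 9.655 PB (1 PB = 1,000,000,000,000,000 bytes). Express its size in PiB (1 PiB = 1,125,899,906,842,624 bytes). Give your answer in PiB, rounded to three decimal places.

8.575 PiB

9.655 PB = 9.655 × 10^15 bytes = 9,655,000,000,000,000 bytes
1 PiB = 2^50 bytes = 1,125,899,906,842,624 bytes
9,655,000,000,000,000 / 1,125,899,906,842,624 = 8.575 PiB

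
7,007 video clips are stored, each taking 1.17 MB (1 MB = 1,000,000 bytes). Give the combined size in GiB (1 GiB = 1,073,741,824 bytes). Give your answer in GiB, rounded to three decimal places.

Total = 7,007 × 1.17 MB = 8198.19 MB
= 8198.19 × 1,000,000 bytes = 8,198,190,000 bytes
1 GiB = 1,073,741,824 bytes
8,198,190,000 / 1,073,741,824 = 7.635 GiB

7.635 GiB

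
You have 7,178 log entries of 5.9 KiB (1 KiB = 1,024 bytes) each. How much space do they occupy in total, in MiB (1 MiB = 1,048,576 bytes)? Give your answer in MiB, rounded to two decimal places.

41.36 MiB

Total = 7,178 × 5.9 KiB = 42350.2 KiB
= 42350.2 × 1,024 bytes = 43,366,604.8 bytes
1 MiB = 1,048,576 bytes
43,366,604.8 / 1,048,576 = 41.36 MiB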